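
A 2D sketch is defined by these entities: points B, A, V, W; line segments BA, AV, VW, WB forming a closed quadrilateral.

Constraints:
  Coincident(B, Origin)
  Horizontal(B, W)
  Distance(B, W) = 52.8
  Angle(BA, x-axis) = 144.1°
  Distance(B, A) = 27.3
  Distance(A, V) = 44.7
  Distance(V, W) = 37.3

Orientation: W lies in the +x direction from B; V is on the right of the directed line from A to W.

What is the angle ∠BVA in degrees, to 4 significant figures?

7.488°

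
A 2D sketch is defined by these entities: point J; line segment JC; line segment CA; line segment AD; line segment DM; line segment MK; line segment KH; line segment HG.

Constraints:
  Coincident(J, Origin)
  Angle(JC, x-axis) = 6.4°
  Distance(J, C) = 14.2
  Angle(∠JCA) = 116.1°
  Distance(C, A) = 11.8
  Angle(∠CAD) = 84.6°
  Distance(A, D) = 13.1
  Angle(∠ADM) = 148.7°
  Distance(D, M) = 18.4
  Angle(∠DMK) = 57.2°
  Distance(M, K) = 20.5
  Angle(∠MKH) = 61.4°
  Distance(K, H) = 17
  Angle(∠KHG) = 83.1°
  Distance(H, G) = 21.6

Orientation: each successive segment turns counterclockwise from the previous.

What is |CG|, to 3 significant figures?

32.1

∠MKH = 61.4° gives KH at 78.4° from the x-axis; with |KH| = 17.0, H = (6.88, 14.0). ∠KHG = 83.1° gives HG at 175° from the x-axis; with |HG| = 21.6, G = (-14.7, 15.7). Then |CG| = |G − C| = 32.1.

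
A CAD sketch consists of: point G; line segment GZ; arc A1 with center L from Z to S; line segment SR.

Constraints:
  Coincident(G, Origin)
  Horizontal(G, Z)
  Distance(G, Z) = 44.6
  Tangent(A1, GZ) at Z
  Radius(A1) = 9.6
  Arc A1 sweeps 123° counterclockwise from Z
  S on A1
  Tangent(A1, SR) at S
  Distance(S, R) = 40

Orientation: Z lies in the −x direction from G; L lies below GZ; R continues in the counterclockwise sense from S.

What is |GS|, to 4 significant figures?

54.70

G is at the origin; G and Z share the same y with |GZ| = 44.6 and Z on the −x side, so Z = (-44.60, 0.000). The tangent condition forces LZ to be normal to GZ, so L = Z + (0, -9.6) = (-44.60, -9.600). On A1, Z sits at bearing 90° from L; a 123° counterclockwise sweep puts S at bearing 213°, so S = L + 9.6·(cos 213°, sin 213°) = (-52.65, -14.83). Then |GS| = |S − G| = 54.70.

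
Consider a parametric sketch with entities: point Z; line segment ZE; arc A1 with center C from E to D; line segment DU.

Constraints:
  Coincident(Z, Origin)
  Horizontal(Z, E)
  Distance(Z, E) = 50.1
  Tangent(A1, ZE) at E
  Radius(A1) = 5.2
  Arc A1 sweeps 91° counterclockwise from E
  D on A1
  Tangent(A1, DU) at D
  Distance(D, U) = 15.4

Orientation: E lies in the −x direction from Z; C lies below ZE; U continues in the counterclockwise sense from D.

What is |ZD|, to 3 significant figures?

55.6

Z is at the origin; ZE is horizontal with |ZE| = 50.1 and E on the −x side, so E = (-50.1, 0.00). A1 meets ZE tangentially, so CE is at right angles to ZE, so C = E + (0, -5.2) = (-50.1, -5.20). On A1, E sits at bearing 90° from C; a 91° counterclockwise sweep puts D at bearing 181°, so D = C + 5.2·(cos 181°, sin 181°) = (-55.3, -5.29). Then |ZD| = |D − Z| = 55.6.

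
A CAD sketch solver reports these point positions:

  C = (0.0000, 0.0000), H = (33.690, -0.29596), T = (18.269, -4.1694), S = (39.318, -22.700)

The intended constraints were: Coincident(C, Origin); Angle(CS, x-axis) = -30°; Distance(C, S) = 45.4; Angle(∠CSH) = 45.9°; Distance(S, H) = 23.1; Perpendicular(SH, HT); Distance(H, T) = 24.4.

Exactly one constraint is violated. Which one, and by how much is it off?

Distance(H, T) = 24.4 — off by 8.50.

C = (0.00, 0.00) ✓; CS at -30.00° ✓; |CS| = 45.40 ✓; ∠CSH = 45.90° ✓; |SH| = 23.10 ✓; ∠(SH, HT) = 90.00° ✓; |HT| = 15.90 ✗.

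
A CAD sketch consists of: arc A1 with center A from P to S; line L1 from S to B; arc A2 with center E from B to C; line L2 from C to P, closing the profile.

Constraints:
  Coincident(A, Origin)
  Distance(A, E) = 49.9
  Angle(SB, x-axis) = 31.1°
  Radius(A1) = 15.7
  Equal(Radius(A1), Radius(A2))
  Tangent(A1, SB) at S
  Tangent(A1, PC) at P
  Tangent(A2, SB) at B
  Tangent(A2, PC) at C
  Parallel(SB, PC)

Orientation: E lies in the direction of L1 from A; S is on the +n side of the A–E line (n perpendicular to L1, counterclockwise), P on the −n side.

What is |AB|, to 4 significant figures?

52.31

The slot axis is L1's direction at 31.1°, so u = (cos 31.1°, sin 31.1°) = (0.8563, 0.5165) and n = (−sin 31.1°, cos 31.1°) = (-0.5165, 0.8563). A is at the origin and E lies 49.9 along u from A, so E = 49.9·u = (42.73, 25.78). Tangency of A1 to both parallel lines with radius 15.7 puts S and P at A ± 15.7·n: S = (-8.110, 13.44), P = (8.110, -13.44). Equal radii place B and C the same way about E: B = E + 15.7·n = (34.62, 39.22), C = E − 15.7·n = (50.84, 12.33). Then |AB| = |B − A| = 52.31.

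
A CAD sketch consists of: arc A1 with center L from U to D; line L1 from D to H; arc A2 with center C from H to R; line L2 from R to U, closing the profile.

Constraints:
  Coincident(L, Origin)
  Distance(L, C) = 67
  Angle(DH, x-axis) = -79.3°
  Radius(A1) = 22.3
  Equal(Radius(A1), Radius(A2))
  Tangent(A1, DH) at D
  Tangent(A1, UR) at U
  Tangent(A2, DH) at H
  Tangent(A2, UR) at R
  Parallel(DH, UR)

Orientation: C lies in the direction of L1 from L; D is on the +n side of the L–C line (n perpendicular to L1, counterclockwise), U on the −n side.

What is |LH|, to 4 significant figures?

70.61

The slot axis is L1's direction at -79.3°, so u = (cos -79.3°, sin -79.3°) = (0.1857, -0.9826) and n = (−sin -79.3°, cos -79.3°) = (0.9826, 0.1857). L is at the origin and C lies 67.0 along u from L, so C = 67.0·u = (12.44, -65.84). Tangency of A1 to both parallel lines with radius 22.3 puts D and U at L ± 22.3·n: D = (21.91, 4.140), U = (-21.91, -4.140). Equal radii place H and R the same way about C: H = C + 22.3·n = (34.35, -61.69), R = C − 22.3·n = (-9.473, -69.98). Then |LH| = |H − L| = 70.61.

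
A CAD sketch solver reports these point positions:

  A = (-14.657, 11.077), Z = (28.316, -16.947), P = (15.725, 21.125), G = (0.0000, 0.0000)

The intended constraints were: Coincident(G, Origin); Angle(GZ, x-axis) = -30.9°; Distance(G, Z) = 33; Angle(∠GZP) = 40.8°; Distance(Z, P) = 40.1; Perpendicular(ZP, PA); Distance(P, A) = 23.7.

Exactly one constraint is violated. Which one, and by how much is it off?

Distance(P, A) = 23.7 — off by 8.30.

G = (0.00, 0.00) ✓; GZ at -30.90° ✓; |GZ| = 33.00 ✓; ∠GZP = 40.80° ✓; |ZP| = 40.10 ✓; ∠(ZP, PA) = 90.00° ✓; |PA| = 32.00 ✗.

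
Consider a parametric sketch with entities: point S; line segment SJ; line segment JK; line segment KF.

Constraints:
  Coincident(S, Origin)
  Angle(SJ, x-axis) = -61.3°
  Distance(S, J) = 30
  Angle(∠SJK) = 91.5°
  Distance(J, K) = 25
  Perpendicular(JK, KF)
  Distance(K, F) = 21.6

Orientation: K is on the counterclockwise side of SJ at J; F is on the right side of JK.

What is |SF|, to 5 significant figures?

57.675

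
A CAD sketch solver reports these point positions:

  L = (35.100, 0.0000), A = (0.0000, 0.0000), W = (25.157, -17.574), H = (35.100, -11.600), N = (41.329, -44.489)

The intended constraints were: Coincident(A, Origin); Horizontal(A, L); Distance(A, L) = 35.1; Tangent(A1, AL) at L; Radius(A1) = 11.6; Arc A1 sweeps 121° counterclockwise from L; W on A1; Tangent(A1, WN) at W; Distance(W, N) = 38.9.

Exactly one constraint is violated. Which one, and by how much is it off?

Distance(W, N) = 38.9 — off by 7.50.

A = (0.00, 0.00) ✓; A.y = 0.00, L.y = 0.00 ✓; |AL| = 35.10 ✓; ∠(HL, LA) = 90.00° ✓; |HL| = 11.60 ✓; bearing(H→W) − bearing(H→L) = 121.0° ✓; |HW| = 11.60 ✓; ∠(HW, WN) = 90.00° ✓; |WN| = 31.40 ✗.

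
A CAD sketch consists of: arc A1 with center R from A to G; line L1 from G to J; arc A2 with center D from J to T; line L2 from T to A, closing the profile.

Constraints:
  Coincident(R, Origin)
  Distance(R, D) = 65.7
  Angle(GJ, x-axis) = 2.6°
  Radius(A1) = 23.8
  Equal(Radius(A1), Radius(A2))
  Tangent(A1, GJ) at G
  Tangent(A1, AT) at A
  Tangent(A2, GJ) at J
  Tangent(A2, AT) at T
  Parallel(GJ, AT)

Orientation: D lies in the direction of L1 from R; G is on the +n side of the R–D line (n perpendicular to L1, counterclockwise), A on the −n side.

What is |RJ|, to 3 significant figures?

69.9

The slot axis is L1's direction at 2.6°, so u = (cos 2.6°, sin 2.6°) = (0.999, 0.0454) and n = (−sin 2.6°, cos 2.6°) = (-0.0454, 0.999). R is at the origin and D lies 65.7 along u from R, so D = 65.7·u = (65.6, 2.98). Tangency of A1 to both parallel lines with radius 23.8 puts G and A at R ± 23.8·n: G = (-1.08, 23.8), A = (1.08, -23.8). Equal radii place J and T the same way about D: J = D + 23.8·n = (64.6, 26.8), T = D − 23.8·n = (66.7, -20.8). Then |RJ| = |J − R| = 69.9.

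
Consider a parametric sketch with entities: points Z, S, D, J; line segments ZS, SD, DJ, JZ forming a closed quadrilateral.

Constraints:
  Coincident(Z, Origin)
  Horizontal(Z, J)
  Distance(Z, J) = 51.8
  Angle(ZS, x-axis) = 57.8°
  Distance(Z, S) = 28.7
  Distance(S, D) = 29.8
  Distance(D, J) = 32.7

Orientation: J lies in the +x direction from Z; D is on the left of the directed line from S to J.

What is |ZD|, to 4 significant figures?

54.39

Z is at the origin; ZJ is horizontal with |ZJ| = 51.8 and J in +x, so J = (51.8, 0). ZS runs at 57.8° with |ZS| = 28.7, so S = (15.29, 24.29). D is determined by |SD| = 29.8 and |DJ| = 32.7 together: it lies at the intersection of circle(S, 29.8) and circle(J, 32.7). With |SJ| = 43.85, the foot of the radical line on SJ is 19.86 from S and the perpendicular offset is √(29.8² − 19.86²) = 22.22. Taking the left-of-SJ solution: D = (44.13, 31.79).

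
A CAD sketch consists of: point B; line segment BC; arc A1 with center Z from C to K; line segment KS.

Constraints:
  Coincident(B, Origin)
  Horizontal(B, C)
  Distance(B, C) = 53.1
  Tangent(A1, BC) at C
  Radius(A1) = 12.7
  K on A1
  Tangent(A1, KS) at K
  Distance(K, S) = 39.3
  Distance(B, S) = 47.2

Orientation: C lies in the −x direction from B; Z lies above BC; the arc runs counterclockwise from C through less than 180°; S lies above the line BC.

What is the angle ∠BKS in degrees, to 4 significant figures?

70.39°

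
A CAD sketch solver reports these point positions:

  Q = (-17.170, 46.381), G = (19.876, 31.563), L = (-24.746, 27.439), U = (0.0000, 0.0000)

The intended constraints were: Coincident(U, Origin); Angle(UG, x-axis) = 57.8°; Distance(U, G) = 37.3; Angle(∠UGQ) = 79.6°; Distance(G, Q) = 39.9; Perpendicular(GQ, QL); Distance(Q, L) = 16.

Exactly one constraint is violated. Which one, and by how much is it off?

Distance(Q, L) = 16 — off by 4.40.

U = (0.00, 0.00) ✓; UG at 57.80° ✓; |UG| = 37.30 ✓; ∠UGQ = 79.60° ✓; |GQ| = 39.90 ✓; ∠(GQ, QL) = 90.00° ✓; |QL| = 20.40 ✗.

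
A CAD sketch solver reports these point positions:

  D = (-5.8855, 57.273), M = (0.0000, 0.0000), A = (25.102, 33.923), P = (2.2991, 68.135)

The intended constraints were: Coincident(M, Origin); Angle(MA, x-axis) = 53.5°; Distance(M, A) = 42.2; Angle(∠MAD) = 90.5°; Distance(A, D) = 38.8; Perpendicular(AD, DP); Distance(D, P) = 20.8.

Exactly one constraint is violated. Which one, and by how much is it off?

Distance(D, P) = 20.8 — off by 7.20.

M = (0.00, 0.00) ✓; MA at 53.50° ✓; |MA| = 42.20 ✓; ∠MAD = 90.50° ✓; |AD| = 38.80 ✓; ∠(AD, DP) = 90.00° ✓; |DP| = 13.60 ✗.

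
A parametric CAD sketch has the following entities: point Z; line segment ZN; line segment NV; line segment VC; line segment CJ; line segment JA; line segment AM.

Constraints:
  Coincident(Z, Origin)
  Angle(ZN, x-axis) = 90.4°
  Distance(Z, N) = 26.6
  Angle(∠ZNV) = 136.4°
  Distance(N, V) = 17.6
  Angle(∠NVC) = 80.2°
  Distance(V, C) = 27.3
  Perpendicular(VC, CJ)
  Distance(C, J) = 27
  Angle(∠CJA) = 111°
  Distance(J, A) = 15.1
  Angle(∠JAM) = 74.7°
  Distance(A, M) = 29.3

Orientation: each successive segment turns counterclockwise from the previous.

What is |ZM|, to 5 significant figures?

33.082

Z is at the origin; ZN runs at 90.4° with length 26.6, so N = (-0.18570, 26.599). ∠ZNV = 136.4° gives NV at 134.00° from the x-axis; with |NV| = 17.6, V = (-12.412, 39.260). ∠NVC = 80.2° gives VC at -126.20° from the x-axis; with |VC| = 27.3, C = (-28.535, 17.230). VC is perpendicular to CJ, so CJ runs at -36.200°; with |CJ| = 27.0, J = (-6.7473, 1.2834). ∠CJA = 111.0° gives JA at 32.800° from the x-axis; with |JA| = 15.1, A = (5.9453, 9.4632). ∠JAM = 74.7° gives AM at 138.10° from the x-axis; with |AM| = 29.3, M = (-15.863, 29.031). Then |ZM| = |M − Z| = 33.082.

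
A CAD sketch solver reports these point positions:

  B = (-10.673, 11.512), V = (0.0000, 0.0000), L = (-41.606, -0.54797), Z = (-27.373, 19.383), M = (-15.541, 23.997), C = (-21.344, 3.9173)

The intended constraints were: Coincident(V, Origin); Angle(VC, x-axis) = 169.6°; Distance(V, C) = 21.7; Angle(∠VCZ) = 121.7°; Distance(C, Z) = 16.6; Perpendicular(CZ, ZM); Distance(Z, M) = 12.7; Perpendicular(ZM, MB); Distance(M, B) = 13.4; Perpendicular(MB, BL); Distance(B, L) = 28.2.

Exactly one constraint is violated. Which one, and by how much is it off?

Distance(B, L) = 28.2 — off by 5.00.

V = (0.00, 0.00) ✓; VC at 169.6° ✓; |VC| = 21.70 ✓; ∠VCZ = 121.7° ✓; |CZ| = 16.60 ✓; ∠(CZ, ZM) = 89.99° ✓; |ZM| = 12.70 ✓; ∠(ZM, MB) = 90.00° ✓; |MB| = 13.40 ✓; ∠(MB, BL) = 90.00° ✓; |BL| = 33.20 ✗.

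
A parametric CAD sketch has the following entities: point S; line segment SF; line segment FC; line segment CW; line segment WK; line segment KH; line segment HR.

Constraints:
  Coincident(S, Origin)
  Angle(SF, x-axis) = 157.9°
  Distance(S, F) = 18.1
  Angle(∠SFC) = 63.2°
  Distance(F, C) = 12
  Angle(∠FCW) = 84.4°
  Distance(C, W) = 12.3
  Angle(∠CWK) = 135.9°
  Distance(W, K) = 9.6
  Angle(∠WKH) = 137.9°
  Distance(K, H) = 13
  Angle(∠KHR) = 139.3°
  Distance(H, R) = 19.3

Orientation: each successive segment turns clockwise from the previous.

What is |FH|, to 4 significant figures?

20.40

S is at the origin; SF runs at 157.9° with length 18.1, so F = (-16.77, 6.810). ∠SFC = 63.2° gives FC at 41.10° from the x-axis; with |FC| = 12.0, C = (-7.727, 14.70). ∠FCW = 84.4° gives CW at -54.50° from the x-axis; with |CW| = 12.3, W = (-0.5848, 4.685). ∠CWK = 135.9° gives WK at -98.60° from the x-axis; with |WK| = 9.6, K = (-2.020, -4.808). ∠WKH = 137.9° gives KH at -140.7° from the x-axis; with |KH| = 13.0, H = (-12.08, -13.04). Then |FH| = |H − F| = 20.40.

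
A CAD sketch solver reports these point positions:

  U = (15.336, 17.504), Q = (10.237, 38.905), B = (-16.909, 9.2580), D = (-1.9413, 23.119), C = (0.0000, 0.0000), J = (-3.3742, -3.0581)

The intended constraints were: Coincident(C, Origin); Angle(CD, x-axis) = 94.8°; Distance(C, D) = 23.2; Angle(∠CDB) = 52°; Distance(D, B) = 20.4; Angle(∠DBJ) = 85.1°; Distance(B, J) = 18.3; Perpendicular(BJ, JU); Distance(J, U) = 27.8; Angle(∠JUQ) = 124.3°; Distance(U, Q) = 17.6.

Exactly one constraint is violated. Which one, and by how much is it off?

Distance(U, Q) = 17.6 — off by 4.40.

C = (0.00, 0.00) ✓; CD at 94.80° ✓; |CD| = 23.20 ✓; ∠CDB = 52.00° ✓; |DB| = 20.40 ✓; ∠DBJ = 85.10° ✓; |BJ| = 18.30 ✓; ∠(BJ, JU) = 90.00° ✓; |JU| = 27.80 ✓; ∠JUQ = 124.3° ✓; |UQ| = 22.00 ✗.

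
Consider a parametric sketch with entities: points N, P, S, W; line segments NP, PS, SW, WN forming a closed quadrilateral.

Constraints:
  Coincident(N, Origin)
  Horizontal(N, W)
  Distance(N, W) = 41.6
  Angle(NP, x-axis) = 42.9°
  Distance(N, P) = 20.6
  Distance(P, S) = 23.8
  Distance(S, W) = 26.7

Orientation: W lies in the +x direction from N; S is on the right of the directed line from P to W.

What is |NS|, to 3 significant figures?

19.4

N is at the origin; NW is horizontal with |NW| = 41.6 and W in +x, so W = (41.6, 0). NP runs at 42.9° with |NP| = 20.6, so P = (15.1, 14.0). S is determined by |PS| = 23.8 and |SW| = 26.7 together: it lies at the intersection of circle(P, 23.8) and circle(W, 26.7). With |PW| = 30.0, the foot of the radical line on PW is 12.6 from P and the perpendicular offset is √(23.8² − 12.6²) = 20.2. Taking the right-of-PW solution: S = (16.7, -9.72).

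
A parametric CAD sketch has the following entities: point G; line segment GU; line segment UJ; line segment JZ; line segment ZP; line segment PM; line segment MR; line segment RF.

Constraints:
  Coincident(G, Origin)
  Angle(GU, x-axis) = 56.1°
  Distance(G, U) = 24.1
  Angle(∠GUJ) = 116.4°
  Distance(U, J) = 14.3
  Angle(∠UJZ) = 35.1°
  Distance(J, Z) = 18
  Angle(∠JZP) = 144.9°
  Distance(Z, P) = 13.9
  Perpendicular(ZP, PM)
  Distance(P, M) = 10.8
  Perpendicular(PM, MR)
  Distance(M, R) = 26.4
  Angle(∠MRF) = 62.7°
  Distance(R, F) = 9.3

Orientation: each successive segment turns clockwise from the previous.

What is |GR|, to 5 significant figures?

31.701

The perpendicularity gives PM at right angles to ZP, so PM runs at 82.500°; with |PM| = 10.8, M = (-0.70375, 22.319). PM is perpendicular to MR, so MR runs at -7.5000°; with |MR| = 26.4, R = (25.470, 18.873). Then |GR| = |R − G| = 31.701.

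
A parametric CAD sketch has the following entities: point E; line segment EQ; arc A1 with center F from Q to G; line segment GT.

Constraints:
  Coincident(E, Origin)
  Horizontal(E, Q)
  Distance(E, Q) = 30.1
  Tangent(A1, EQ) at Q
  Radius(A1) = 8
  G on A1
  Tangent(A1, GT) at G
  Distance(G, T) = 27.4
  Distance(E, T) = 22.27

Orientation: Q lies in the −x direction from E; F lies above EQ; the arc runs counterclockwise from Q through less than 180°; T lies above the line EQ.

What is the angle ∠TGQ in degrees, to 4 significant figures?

157.5°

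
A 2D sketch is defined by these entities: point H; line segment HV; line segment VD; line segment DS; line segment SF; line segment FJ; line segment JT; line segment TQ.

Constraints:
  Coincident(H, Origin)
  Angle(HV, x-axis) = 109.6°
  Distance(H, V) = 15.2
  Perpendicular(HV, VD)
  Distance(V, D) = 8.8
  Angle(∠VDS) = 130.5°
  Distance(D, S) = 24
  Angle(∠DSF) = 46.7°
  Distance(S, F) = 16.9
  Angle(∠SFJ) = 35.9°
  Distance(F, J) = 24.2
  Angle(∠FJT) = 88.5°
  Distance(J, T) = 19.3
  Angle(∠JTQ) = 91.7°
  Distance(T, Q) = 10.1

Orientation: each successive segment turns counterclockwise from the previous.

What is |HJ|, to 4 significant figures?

29.88

H is at the origin; HV runs at 109.6° with length 15.2, so V = (-5.099, 14.32). HV is perpendicular to VD, so VD runs at -160.4°; with |VD| = 8.8, D = (-13.39, 11.37). ∠VDS = 130.5° gives DS at -110.9° from the x-axis; with |DS| = 24.0, S = (-21.95, -11.05). ∠DSF = 46.7° gives SF at 22.40° from the x-axis; with |SF| = 16.9, F = (-6.326, -4.614). ∠SFJ = 35.9° gives FJ at 166.5° from the x-axis; with |FJ| = 24.2, J = (-29.86, 1.036). Then |HJ| = |J − H| = 29.88.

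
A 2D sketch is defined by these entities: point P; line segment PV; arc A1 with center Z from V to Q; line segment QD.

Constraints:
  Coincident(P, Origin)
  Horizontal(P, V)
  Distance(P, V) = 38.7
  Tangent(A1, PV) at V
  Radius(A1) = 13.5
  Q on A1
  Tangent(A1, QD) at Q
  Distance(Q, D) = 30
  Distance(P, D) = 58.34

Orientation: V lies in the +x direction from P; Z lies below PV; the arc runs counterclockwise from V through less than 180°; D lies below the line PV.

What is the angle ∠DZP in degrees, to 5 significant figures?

103.76°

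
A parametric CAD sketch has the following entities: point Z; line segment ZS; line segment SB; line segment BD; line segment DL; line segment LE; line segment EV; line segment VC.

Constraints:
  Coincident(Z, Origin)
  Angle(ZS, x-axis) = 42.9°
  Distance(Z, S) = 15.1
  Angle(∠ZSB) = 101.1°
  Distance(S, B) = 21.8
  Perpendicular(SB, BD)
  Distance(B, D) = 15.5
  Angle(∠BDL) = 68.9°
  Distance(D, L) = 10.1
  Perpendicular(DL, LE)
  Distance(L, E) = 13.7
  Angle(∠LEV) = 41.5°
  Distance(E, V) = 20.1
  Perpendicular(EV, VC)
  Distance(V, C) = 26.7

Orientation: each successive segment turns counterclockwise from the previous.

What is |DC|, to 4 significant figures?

25.38

∠LEV = 41.5° gives EV at -168.6° from the x-axis; with |EV| = 20.1, V = (-16.98, 21.50). The perpendicularity gives VC at right angles to EV, so VC runs at -78.60°; with |VC| = 26.7, C = (-11.71, -4.673). Then |DC| = |C − D| = 25.38.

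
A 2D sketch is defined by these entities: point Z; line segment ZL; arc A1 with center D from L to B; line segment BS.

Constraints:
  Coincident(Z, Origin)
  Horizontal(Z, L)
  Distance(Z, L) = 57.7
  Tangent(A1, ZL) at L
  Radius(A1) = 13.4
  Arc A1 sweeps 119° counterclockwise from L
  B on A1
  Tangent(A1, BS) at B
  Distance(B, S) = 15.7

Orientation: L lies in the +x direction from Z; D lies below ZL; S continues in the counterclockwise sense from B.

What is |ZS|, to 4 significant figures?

63.27

Z is at the origin; Z and L share the same y with |ZL| = 57.7 and L on the +x side, so L = (57.70, 0.000). Tangency of A1 to ZL means the radius DL is perpendicular to ZL, so D = L + (0, -13.4) = (57.70, -13.40). On A1, L sits at bearing 90° from D; a 119° counterclockwise sweep puts B at bearing 209°, so B = D + 13.4·(cos 209°, sin 209°) = (45.98, -19.90). The tangent condition forces DB to be normal to BS, so BS runs along (−sin 209°, cos 209°); with |BS| = 15.7, S = (53.59, -33.63). Then |ZS| = |S − Z| = 63.27.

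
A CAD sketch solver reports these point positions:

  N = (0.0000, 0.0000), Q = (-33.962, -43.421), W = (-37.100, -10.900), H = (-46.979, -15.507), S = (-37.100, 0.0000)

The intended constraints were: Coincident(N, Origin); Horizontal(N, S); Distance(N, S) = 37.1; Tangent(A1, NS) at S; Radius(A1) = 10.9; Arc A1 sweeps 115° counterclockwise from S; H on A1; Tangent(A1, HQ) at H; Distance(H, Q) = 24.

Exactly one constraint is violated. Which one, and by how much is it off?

Distance(H, Q) = 24 — off by 6.80.

N = (0.00, 0.00) ✓; N.y = 0.00, S.y = 0.00 ✓; |NS| = 37.10 ✓; ∠(WS, SN) = 90.00° ✓; |WS| = 10.90 ✓; bearing(W→H) − bearing(W→S) = 115.0° ✓; |WH| = 10.90 ✓; ∠(WH, HQ) = 90.00° ✓; |HQ| = 30.80 ✗.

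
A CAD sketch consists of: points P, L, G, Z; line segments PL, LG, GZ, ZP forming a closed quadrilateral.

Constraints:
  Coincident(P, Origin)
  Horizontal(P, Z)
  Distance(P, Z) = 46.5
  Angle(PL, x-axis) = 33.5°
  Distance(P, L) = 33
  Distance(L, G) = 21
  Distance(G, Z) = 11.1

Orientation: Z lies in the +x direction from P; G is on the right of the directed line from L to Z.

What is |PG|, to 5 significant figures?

35.489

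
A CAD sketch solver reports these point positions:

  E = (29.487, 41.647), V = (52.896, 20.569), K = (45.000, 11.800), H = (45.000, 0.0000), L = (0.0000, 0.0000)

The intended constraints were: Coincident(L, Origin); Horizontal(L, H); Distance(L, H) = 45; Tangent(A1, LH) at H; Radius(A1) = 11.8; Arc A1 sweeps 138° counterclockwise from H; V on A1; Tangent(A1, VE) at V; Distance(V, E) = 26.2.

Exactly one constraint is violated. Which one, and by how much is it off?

Distance(V, E) = 26.2 — off by 5.30.

L = (0.00, 0.00) ✓; L.y = 0.00, H.y = 0.00 ✓; |LH| = 45.00 ✓; ∠(KH, HL) = 90.00° ✓; |KH| = 11.80 ✓; bearing(K→V) − bearing(K→H) = 138.0° ✓; |KV| = 11.80 ✓; ∠(KV, VE) = 90.00° ✓; |VE| = 31.50 ✗.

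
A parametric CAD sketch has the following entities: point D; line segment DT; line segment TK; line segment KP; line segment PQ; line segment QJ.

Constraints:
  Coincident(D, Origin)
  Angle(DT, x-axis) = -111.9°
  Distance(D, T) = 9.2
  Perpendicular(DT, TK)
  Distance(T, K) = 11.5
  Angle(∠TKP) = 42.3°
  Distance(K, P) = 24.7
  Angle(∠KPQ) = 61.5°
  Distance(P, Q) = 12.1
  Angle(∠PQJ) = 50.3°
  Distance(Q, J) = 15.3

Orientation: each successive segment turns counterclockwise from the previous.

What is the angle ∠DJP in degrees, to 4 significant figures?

54.81°

∠KPQ = 61.5° gives PQ at -125.7° from the x-axis; with |PQ| = 12.1, Q = (-10.57, -0.4138). ∠PQJ = 50.3° gives QJ at 4.000° from the x-axis; with |QJ| = 15.3, J = (4.690, 0.6535). Then cos ∠DJP = JD·JP / (|JD||JP|), giving 54.81°.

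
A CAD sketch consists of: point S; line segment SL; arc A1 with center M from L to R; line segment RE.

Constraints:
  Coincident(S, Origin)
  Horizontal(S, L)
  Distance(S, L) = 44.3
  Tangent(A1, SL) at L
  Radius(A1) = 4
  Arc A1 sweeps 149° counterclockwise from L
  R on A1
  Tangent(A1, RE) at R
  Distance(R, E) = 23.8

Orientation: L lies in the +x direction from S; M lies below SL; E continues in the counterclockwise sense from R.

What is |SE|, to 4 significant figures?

65.66

On A1, L sits at bearing 90° from M; a 149° counterclockwise sweep puts R at bearing 239°, so R = M + 4.0·(cos 239°, sin 239°) = (42.24, -7.429). Tangency of A1 to RE means the radius MR is perpendicular to RE, so RE runs along (−sin 239°, cos 239°); with |RE| = 23.8, E = (62.64, -19.69). Then |SE| = |E − S| = 65.66.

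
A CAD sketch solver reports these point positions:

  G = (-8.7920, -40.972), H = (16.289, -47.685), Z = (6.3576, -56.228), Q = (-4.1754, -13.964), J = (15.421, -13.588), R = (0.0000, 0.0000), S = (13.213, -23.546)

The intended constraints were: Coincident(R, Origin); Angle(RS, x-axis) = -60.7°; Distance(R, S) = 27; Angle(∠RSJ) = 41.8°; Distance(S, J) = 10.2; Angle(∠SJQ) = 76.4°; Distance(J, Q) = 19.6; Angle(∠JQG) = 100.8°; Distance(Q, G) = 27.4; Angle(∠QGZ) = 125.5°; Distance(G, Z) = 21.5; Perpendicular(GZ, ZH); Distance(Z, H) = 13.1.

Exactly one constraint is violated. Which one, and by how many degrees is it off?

Perpendicular(GZ, ZH) — off by 4.10°.

R = (0.00, 0.00) ✓; RS at -60.70° ✓; |RS| = 27.00 ✓; ∠RSJ = 41.80° ✓; |SJ| = 10.20 ✓; ∠SJQ = 76.40° ✓; |JQ| = 19.60 ✓; ∠JQG = 100.8° ✓; |QG| = 27.40 ✓; ∠QGZ = 125.5° ✓; |GZ| = 21.50 ✓; ∠(GZ, ZH) = 85.90° ✗; |ZH| = 13.10 ✓.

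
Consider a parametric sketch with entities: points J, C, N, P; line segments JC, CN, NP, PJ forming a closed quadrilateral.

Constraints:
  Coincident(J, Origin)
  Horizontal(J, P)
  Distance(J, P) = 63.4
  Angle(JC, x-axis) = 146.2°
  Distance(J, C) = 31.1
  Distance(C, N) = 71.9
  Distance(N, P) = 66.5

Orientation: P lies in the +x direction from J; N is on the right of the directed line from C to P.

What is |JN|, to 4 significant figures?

45.15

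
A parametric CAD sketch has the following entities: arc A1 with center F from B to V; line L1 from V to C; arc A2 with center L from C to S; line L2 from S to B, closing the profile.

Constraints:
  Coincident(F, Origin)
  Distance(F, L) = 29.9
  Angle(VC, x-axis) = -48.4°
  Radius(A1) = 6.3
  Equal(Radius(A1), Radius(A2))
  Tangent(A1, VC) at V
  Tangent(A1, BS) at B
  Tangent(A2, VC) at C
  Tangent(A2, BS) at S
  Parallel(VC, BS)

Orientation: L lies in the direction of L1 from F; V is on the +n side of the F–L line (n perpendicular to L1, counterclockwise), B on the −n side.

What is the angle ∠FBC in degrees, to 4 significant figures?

67.15°

The slot axis is L1's direction at -48.4°, so u = (cos -48.4°, sin -48.4°) = (0.6639, -0.7478) and n = (−sin -48.4°, cos -48.4°) = (0.7478, 0.6639). F is at the origin and L lies 29.9 along u from F, so L = 29.9·u = (19.85, -22.36). Tangency of A1 to both parallel lines with radius 6.3 puts V and B at F ± 6.3·n: V = (4.711, 4.183), B = (-4.711, -4.183). Equal radii place C and S the same way about L: C = L + 6.3·n = (24.56, -18.18), S = L − 6.3·n = (15.14, -26.54). Then cos ∠FBC = BF·BC / (|BF||BC|), giving 67.15°.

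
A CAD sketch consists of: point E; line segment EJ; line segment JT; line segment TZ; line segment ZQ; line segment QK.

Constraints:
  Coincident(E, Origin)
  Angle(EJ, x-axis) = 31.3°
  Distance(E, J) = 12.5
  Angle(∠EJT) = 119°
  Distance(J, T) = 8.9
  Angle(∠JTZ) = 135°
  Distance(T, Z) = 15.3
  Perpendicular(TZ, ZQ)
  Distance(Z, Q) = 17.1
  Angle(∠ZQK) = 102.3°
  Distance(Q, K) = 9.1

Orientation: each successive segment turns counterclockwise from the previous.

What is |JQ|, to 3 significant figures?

24.1

E is at the origin; EJ runs at 31.3° with length 12.5, so J = (10.7, 6.49). ∠EJT = 119.0° gives JT at 92.3° from the x-axis; with |JT| = 8.9, T = (10.3, 15.4). ∠JTZ = 135.0° gives TZ at 137° from the x-axis; with |TZ| = 15.3, Z = (-0.921, 25.8). The perpendicularity gives ZQ at right angles to TZ, so ZQ runs at -133°; with |ZQ| = 17.1, Q = (-12.5, 13.2). Then |JQ| = |Q − J| = 24.1.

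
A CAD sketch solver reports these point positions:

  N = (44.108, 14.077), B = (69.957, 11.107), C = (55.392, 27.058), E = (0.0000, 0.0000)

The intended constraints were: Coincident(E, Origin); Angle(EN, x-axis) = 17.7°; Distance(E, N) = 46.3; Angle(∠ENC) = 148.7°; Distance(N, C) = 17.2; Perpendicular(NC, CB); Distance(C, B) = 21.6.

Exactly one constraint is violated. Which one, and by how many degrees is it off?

Perpendicular(NC, CB) — off by 6.60°.

E = (0.00, 0.00) ✓; EN at 17.70° ✓; |EN| = 46.30 ✓; ∠ENC = 148.7° ✓; |NC| = 17.20 ✓; ∠(NC, CB) = 96.60° ✗; |CB| = 21.60 ✓.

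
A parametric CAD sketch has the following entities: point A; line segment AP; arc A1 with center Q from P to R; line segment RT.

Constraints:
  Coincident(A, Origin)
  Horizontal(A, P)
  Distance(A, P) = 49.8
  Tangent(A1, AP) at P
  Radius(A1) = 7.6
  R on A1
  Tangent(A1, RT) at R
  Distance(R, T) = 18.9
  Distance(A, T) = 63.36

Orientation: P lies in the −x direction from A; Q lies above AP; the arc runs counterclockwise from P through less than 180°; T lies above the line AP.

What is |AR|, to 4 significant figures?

46.21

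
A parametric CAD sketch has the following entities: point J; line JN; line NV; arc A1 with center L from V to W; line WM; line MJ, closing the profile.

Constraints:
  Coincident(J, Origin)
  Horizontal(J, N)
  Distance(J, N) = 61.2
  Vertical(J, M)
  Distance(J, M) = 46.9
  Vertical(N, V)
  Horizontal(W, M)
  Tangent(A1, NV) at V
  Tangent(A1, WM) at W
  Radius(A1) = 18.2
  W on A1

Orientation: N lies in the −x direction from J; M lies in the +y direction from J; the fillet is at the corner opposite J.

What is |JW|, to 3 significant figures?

63.6

The virtual corner opposite J is at (-61.2, 46.9). Tangency of A1 to NV means the radius LV is perpendicular to NV and the tangent condition forces LW to be normal to WM, with radius 18.2, so the center L sits 18.2 in from both sides at L = (-43.0, 28.7). That places the tangent points at V = (-61.2, 28.7) on NV and W = (-43.0, 46.9) on WM. Then |JW| = |W − J| = 63.6.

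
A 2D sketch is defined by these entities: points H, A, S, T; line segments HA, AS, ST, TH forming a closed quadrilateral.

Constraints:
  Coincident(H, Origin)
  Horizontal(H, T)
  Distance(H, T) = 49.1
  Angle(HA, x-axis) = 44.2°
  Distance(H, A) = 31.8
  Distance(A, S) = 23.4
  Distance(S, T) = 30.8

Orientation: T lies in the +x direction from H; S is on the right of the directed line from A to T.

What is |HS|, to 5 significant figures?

18.328

Checks: |AS| = 23.40 ✓; |ST| = 30.80 ✓.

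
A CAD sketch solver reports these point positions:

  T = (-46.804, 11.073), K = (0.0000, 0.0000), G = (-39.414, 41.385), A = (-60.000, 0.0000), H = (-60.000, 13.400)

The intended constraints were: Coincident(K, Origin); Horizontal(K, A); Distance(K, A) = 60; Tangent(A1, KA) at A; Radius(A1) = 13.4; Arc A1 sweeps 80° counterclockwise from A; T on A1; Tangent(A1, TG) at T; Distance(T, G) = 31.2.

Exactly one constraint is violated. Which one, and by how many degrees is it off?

Tangent(A1, TG) at T — off by 3.70°.

K = (0.00, 0.00) ✓; K.y = 0.00, A.y = 0.00 ✓; |KA| = 60.00 ✓; ∠(HA, AK) = 90.00° ✓; |HA| = 13.40 ✓; bearing(H→T) − bearing(H→A) = 80.00° ✓; |HT| = 13.40 ✓; ∠(HT, TG) = 93.70° ✗; |TG| = 31.20 ✓.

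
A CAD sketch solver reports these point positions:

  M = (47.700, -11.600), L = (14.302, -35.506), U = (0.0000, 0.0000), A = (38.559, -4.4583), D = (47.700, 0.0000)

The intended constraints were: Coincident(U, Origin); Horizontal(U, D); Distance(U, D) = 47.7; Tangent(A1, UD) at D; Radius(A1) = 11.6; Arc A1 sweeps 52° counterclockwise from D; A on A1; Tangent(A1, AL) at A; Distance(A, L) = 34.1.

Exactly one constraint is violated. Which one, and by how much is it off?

Distance(A, L) = 34.1 — off by 5.30.

U = (0.00, 0.00) ✓; U.y = 0.00, D.y = 0.00 ✓; |UD| = 47.70 ✓; ∠(MD, DU) = 90.00° ✓; |MD| = 11.60 ✓; bearing(M→A) − bearing(M→D) = 52.00° ✓; |MA| = 11.60 ✓; ∠(MA, AL) = 90.00° ✓; |AL| = 39.40 ✗.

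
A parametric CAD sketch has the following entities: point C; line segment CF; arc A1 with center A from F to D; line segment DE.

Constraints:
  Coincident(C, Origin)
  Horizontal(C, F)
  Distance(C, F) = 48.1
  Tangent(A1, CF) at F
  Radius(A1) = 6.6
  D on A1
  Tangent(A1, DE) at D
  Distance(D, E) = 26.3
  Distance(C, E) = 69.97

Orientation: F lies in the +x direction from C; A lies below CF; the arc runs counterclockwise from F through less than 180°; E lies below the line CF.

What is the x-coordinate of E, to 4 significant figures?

63.81

C is at the origin; CF is horizontal with |CF| = 48.1 and F on the +x side, so F = (48.10, 0.000). A1 meets CF tangentially, so AF is at right angles to CF, so A = F + (0, -6.6) = (48.10, -6.600). Since AD ⟂ DE (tangency), |AE| = √(6.6² + 26.3²) = 27.12 regardless of where D sits on A1. So E lies on both circle(C, 69.97) and circle(A, 27.12); the below-CF intersection is E = (63.81, -28.70). D is the foot of the tangent from E: D = (43.81, -11.62).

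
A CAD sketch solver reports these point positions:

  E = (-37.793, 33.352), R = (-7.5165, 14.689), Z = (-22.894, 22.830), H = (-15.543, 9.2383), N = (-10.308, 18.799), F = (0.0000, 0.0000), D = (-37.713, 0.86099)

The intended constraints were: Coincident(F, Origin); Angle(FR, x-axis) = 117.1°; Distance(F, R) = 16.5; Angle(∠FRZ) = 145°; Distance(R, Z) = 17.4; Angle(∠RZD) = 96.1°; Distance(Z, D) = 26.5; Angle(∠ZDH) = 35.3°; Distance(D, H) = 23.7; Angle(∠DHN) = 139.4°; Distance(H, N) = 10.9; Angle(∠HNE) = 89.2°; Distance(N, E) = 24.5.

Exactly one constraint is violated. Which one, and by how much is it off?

Distance(N, E) = 24.5 — off by 6.60.

F = (0.00, 0.00) ✓; FR at 117.1° ✓; |FR| = 16.50 ✓; ∠FRZ = 145.0° ✓; |RZ| = 17.40 ✓; ∠RZD = 96.10° ✓; |ZD| = 26.50 ✓; ∠ZDH = 35.30° ✓; |DH| = 23.70 ✓; ∠DHN = 139.4° ✓; |HN| = 10.90 ✓; ∠HNE = 89.20° ✓; |NE| = 31.10 ✗.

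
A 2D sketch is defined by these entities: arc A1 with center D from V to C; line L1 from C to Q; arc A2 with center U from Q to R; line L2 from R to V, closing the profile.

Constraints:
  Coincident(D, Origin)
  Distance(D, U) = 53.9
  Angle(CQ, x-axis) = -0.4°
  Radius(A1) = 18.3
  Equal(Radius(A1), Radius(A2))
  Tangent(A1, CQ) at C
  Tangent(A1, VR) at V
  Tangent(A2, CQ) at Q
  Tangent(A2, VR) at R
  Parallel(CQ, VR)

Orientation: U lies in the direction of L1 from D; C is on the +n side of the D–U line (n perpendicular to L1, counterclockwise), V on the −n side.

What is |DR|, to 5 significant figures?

56.922

The slot axis is L1's direction at -0.4°, so u = (cos -0.4°, sin -0.4°) = (0.99998, -0.0069813) and n = (−sin -0.4°, cos -0.4°) = (0.0069813, 0.99998). D is at the origin and U lies 53.9 along u from D, so U = 53.9·u = (53.899, -0.37629). Tangency of A1 to both parallel lines with radius 18.3 puts C and V at D ± 18.3·n: C = (0.12776, 18.300), V = (-0.12776, -18.300). Equal radii place Q and R the same way about U: Q = U + 18.3·n = (54.026, 17.923), R = U − 18.3·n = (53.771, -18.676). Then |DR| = |R − D| = 56.922.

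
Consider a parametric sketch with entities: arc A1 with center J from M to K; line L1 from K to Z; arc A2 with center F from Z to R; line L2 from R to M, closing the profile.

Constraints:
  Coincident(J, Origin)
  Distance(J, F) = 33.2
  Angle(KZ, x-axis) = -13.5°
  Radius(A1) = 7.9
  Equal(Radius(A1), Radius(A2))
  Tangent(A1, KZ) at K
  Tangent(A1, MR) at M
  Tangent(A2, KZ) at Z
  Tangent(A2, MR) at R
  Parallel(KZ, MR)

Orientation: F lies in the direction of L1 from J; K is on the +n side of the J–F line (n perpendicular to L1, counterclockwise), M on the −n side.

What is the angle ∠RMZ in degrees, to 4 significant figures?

25.45°

The slot axis is L1's direction at -13.5°, so u = (cos -13.5°, sin -13.5°) = (0.9724, -0.2334) and n = (−sin -13.5°, cos -13.5°) = (0.2334, 0.9724). J is at the origin and F lies 33.2 along u from J, so F = 33.2·u = (32.28, -7.750). Tangency of A1 to both parallel lines with radius 7.9 puts K and M at J ± 7.9·n: K = (1.844, 7.682), M = (-1.844, -7.682). Equal radii place Z and R the same way about F: Z = F + 7.9·n = (34.13, -0.06866), R = F − 7.9·n = (30.44, -15.43). Then cos ∠RMZ = MR·MZ / (|MR||MZ|), giving 25.45°.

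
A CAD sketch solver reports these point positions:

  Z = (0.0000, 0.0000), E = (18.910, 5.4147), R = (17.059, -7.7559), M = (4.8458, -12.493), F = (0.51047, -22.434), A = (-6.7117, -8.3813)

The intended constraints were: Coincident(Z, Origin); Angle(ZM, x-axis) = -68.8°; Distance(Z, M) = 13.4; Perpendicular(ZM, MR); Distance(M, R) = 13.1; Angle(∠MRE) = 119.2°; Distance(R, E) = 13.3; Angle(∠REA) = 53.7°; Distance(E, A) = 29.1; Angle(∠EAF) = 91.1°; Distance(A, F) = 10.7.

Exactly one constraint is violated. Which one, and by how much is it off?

Distance(A, F) = 10.7 — off by 5.10.

Z = (0.00, 0.00) ✓; ZM at -68.80° ✓; |ZM| = 13.40 ✓; ∠(ZM, MR) = 90.00° ✓; |MR| = 13.10 ✓; ∠MRE = 119.2° ✓; |RE| = 13.30 ✓; ∠REA = 53.70° ✓; |EA| = 29.10 ✓; ∠EAF = 91.10° ✓; |AF| = 15.80 ✗.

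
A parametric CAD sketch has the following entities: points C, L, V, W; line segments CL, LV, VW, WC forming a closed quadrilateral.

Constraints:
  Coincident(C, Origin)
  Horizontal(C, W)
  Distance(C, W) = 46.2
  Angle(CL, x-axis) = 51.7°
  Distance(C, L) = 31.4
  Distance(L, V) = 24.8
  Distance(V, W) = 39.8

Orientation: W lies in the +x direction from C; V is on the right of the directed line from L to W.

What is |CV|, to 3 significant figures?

7.41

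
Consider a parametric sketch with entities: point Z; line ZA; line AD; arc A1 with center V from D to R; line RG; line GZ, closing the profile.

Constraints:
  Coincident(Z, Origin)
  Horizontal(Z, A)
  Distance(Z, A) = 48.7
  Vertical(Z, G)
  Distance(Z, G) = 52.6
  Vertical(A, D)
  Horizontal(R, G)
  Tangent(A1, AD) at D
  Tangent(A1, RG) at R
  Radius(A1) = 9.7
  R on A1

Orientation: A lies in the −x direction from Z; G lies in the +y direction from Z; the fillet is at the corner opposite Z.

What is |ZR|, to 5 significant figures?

65.481

The virtual corner opposite Z is at (-48.700, 52.600). Tangency of A1 to AD means the radius VD is perpendicular to AD and tangency of A1 to RG means the radius VR is perpendicular to RG, with radius 9.7, so the center V sits 9.7 in from both sides at V = (-39.000, 42.900). That places the tangent points at D = (-48.700, 42.900) on AD and R = (-39.000, 52.600) on RG. Then |ZR| = |R − Z| = 65.481.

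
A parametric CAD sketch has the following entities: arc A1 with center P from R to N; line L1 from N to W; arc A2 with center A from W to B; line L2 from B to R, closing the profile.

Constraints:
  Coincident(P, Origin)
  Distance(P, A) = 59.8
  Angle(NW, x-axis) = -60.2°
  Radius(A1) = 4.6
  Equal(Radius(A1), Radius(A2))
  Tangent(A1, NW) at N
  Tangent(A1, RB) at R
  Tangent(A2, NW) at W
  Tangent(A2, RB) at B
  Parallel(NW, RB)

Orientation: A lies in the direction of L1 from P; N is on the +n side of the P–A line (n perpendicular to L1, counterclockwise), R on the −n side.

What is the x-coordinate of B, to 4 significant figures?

25.73

Tangency of A1 to both parallel lines with radius 4.6 puts N and R at P ± 4.6·n: N = (3.992, 2.286), R = (-3.992, -2.286). Equal radii place W and B the same way about A: W = A + 4.6·n = (33.71, -49.61), B = A − 4.6·n = (25.73, -54.18). So B.x = 25.73.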